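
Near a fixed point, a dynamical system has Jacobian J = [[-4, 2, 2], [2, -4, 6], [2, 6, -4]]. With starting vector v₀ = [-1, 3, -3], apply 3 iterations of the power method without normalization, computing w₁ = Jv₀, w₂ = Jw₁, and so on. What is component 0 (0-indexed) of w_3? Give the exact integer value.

w1 = Jv₀ = ((-4)·(-1) + 2·3 + 2·(-3); 2·(-1) + (-4)·3 + 6·(-3); 2·(-1) + 6·3 + (-4)·(-3)) = (4, -32, 28)
w2 = Jw1 = ((-4)·4 + 2·(-32) + 2·28; 2·4 + (-4)·(-32) + 6·28; 2·4 + 6·(-32) + (-4)·28) = (-24, 304, -296)
w3 = Jw2 = (112, -3040, 2960)
The requested component of w3 is 112.

112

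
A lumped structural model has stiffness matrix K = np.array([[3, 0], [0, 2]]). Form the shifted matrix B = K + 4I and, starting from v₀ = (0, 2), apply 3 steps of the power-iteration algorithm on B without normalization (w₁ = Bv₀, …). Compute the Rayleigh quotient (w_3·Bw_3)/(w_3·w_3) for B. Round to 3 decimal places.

6.000

B = K + 4I has rows (7, 0); (0, 6)
w1 = Bv₀ = (7·0 + 0·2; 0·0 + 6·2) = (0, 12)
w2 = Bw1 = (7·0 + 0·12; 0·0 + 6·12) = (0, 72)
w3 = Bw2 = (0, 432)
Bw3 = (0, 2592)
w3·Bw3 = 1119744; w3·w3 = 186624; μ ≈ 1119744/186624 = 6.000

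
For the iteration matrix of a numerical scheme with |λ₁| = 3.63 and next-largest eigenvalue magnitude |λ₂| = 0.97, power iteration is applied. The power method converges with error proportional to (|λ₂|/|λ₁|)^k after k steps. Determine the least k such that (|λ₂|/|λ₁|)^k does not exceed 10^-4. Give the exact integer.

7

|λ₂/λ₁| = 0.97/3.63 = 0.26722
Need k ≥ ln(10^-4) / ln(0.26722) = -9.2103 / -1.3197 ≈ 6.979
Smallest integer k satisfying the bound: 7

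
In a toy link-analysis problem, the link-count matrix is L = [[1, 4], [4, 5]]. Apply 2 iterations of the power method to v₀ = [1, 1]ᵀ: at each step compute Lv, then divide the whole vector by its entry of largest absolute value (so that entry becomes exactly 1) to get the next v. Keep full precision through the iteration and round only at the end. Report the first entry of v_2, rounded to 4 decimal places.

0.6308

Lv0 = (5.00000, 9.00000); divide by 9.00000 → v1 = (0.55556, 1.00000)
Lv1 = (4.55556, 7.22222); divide by 7.22222 → v2 = (0.63077, 1.00000)
Requested entry of v2: 41/65 = 0.6308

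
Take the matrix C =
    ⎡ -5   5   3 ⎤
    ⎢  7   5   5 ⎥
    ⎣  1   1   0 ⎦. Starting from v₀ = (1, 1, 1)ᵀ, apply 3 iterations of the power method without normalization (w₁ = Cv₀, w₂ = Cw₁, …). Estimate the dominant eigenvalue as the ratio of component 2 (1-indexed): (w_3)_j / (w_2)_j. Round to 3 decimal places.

10.448

w1 = Cv₀ = ((-5)·1 + 5·1 + 3·1; 7·1 + 5·1 + 5·1; 1·1 + 1·1 + 0·1) = (3, 17, 2)
w2 = Cw1 = ((-5)·3 + 5·17 + 3·2; 7·3 + 5·17 + 5·2; 1·3 + 1·17 + 0·2) = (76, 116, 20)
w3 = Cw2 = (260, 1212, 192)
Ratio at component: 1212 / 116 = 10.448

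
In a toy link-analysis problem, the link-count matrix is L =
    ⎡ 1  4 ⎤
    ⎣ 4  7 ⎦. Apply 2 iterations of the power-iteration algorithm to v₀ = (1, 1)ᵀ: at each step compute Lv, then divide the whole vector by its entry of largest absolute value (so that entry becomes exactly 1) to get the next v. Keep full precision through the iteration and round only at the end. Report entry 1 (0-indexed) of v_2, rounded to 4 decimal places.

1.0000

Lv0 = (5.00000, 11.00000); divide by 11.00000 → v1 = (0.45455, 1.00000)
Lv1 = (4.45455, 8.81818); divide by 8.81818 → v2 = (0.50515, 1.00000)
Requested entry of v2: 97/97 = 1.0000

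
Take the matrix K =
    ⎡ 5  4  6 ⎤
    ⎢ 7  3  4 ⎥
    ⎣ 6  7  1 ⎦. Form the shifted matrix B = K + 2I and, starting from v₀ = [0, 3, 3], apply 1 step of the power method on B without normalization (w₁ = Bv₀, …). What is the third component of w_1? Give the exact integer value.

B = K + 2I has rows (7, 4, 6); (7, 5, 4); (6, 7, 3)
w1 = Bv₀ = (30, 27, 30)
Requested component of w1: 30

30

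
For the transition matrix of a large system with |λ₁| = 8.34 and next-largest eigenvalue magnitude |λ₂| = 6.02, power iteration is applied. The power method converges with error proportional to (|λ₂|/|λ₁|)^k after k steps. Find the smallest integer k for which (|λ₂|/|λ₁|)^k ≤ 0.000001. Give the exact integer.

|λ₂/λ₁| = 6.02/8.34 = 0.72182
Need k ≥ ln(0.000001) / ln(0.72182) = -13.8155 / -0.3260 ≈ 42.382
Smallest integer k satisfying the bound: 43

43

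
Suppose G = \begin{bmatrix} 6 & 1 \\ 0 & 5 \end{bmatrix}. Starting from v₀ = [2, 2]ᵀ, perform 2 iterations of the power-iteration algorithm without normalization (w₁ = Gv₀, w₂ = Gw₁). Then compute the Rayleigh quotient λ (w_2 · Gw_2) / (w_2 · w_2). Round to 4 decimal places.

w1 = Gv₀ = (14, 10)
w2 = Gw1 = (94, 50)
Gw2 = (614, 250)
w2·Gw2 = 94·614 + 50·250 = 70216; w2·w2 = 94·94 + 50·50 = 11336
λ ≈ 70216/11336 = 6.1941

6.1941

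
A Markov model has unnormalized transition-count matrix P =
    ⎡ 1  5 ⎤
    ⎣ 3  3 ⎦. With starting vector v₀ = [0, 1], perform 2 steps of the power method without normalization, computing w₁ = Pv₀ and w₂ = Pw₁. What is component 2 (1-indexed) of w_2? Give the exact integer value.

w1 = Pv₀ = (5, 3)
w2 = Pw1 = (20, 24)
The requested component of w2 is 24.

24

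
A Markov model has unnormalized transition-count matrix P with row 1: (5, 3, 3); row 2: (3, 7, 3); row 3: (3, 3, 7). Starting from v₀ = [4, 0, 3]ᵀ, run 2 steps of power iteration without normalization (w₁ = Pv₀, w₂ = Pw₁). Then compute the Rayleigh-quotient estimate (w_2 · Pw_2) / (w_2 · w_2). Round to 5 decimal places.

12.38948

w1 = Pv₀ = (5·4 + 3·0 + 3·3; 3·4 + 7·0 + 3·3; 3·4 + 3·0 + 7·3) = (29, 21, 33)
w2 = Pw1 = (5·29 + 3·21 + 3·33; 3·29 + 7·21 + 3·33; 3·29 + 3·21 + 7·33) = (307, 333, 381)
Pw2 = (3677, 4395, 4587)
w2·Pw2 = 307·3677 + 333·4395 + 381·4587 = 4340021; w2·w2 = 307·307 + 333·333 + 381·381 = 350299
λ ≈ 4340021/350299 = 12.38948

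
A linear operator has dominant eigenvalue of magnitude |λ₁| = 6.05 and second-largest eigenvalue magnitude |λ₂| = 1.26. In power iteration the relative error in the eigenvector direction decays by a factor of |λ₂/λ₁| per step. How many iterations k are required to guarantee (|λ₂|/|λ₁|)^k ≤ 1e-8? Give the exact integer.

12

|λ₂/λ₁| = 1.26/6.05 = 0.20826
Need k ≥ ln(1e-8) / ln(0.20826) = -18.4207 / -1.5689 ≈ 11.741
Smallest integer k satisfying the bound: 12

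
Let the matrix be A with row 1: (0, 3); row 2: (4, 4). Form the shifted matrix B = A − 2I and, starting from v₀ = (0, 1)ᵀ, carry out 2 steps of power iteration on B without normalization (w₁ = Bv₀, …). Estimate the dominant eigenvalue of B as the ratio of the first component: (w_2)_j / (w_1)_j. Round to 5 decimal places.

μ ≈ 0.00000

B = A − 2I has rows (-2, 3); (4, 2)
w1 = Bv₀ = (3, 2)
w2 = Bw1 = (0, 16)
Ratio: 0/3 = 0.00000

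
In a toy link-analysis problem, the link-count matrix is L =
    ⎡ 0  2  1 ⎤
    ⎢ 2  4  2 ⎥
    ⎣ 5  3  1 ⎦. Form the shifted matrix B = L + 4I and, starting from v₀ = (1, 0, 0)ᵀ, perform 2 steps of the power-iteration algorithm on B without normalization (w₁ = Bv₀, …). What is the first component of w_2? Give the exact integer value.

B = L + 4I has rows (4, 2, 1); (2, 8, 2); (5, 3, 5)
w1 = Bv₀ = (4·1 + 2·0 + 1·0; 2·1 + 8·0 + 2·0; 5·1 + 3·0 + 5·0) = (4, 2, 5)
w2 = Bw1 = (4·4 + 2·2 + 1·5; 2·4 + 8·2 + 2·5; 5·4 + 3·2 + 5·5) = (25, 34, 51)
Requested component of w2: 25

25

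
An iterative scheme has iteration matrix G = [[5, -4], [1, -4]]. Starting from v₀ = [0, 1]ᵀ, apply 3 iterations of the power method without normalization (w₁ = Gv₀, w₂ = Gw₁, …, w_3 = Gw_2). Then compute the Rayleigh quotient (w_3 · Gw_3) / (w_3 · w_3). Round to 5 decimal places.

0.23144

w1 = Gv₀ = (-4, -4)
w2 = Gw1 = (-4, 12)
w3 = Gw2 = (-68, -52)
Gw3 = (-132, 140)
w3·Gw3 = (-68)·(-132) + (-52)·140 = 1696; w3·w3 = (-68)·(-68) + (-52)·(-52) = 7328
λ ≈ 1696/7328 = 0.23144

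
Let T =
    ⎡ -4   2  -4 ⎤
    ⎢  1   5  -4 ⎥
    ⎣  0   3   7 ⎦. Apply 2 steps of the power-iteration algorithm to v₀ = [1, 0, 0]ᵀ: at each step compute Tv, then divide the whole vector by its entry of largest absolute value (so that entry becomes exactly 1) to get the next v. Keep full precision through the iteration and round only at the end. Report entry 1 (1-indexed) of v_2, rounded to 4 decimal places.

1.0000

Tv0 = (-4.00000, 1.00000, 0.00000); divide by -4.00000 → v1 = (1.00000, -0.25000, 0.00000)
Tv1 = (-4.50000, -0.25000, -0.75000); divide by -4.50000 → v2 = (1.00000, 0.05556, 0.16667)
Requested entry of v2: 18/18 = 1.0000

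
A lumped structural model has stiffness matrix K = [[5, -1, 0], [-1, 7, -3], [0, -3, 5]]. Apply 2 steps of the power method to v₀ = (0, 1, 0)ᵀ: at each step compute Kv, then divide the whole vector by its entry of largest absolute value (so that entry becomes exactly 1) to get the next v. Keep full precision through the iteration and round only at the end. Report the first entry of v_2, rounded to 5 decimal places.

Kv0 = (-1.000000, 7.000000, -3.000000); divide by 7.000000 → v1 = (-0.142857, 1.000000, -0.428571)
Kv1 = (-1.714286, 8.428571, -5.142857); divide by 8.428571 → v2 = (-0.203390, 1.000000, -0.610169)
Requested entry of v2: -12/59 = -0.20339

-0.20339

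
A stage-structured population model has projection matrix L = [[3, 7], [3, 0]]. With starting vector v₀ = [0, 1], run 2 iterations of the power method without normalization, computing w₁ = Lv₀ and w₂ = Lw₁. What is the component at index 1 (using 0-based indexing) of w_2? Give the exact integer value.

21

w1 = Lv₀ = (3·0 + 7·1; 3·0 + 0·1) = (7, 0)
w2 = Lw1 = (3·7 + 7·0; 3·7 + 0·0) = (21, 21)
The requested component of w2 is 21.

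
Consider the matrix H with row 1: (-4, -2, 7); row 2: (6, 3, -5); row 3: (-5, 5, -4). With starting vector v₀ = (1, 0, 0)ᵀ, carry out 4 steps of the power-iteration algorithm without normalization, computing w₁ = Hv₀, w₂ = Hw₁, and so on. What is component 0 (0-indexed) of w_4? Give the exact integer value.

w1 = Hv₀ = ((-4)·1 + (-2)·0 + 7·0; 6·1 + 3·0 + (-5)·0; (-5)·1 + 5·0 + (-4)·0) = (-4, 6, -5)
w2 = Hw1 = ((-4)·(-4) + (-2)·6 + 7·(-5); 6·(-4) + 3·6 + (-5)·(-5); (-5)·(-4) + 5·6 + (-4)·(-5)) = (-31, 19, 70)
w3 = Hw2 = (576, -479, -30)
w4 = Hw3 = (-1556, 2169, -5155)
The requested component of w4 is -1556.

-1556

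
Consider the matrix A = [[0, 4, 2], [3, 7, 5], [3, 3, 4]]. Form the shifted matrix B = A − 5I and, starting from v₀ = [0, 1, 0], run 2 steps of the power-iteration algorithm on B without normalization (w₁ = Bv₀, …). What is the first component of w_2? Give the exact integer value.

-6

B = A − 5I has rows (-5, 4, 2); (3, 2, 5); (3, 3, -1)
w1 = Bv₀ = ((-5)·0 + 4·1 + 2·0; 3·0 + 2·1 + 5·0; 3·0 + 3·1 + (-1)·0) = (4, 2, 3)
w2 = Bw1 = ((-5)·4 + 4·2 + 2·3; 3·4 + 2·2 + 5·3; 3·4 + 3·2 + (-1)·3) = (-6, 31, 15)
Requested component of w2: -6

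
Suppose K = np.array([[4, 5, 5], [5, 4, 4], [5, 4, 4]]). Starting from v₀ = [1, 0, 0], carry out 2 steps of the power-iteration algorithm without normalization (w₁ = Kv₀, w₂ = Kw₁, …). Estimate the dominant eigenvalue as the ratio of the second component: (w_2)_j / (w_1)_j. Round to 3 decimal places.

λ ≈ 12.000

w1 = Kv₀ = (4, 5, 5)
w2 = Kw1 = (66, 60, 60)
Ratio at component: 60 / 5 = 12.000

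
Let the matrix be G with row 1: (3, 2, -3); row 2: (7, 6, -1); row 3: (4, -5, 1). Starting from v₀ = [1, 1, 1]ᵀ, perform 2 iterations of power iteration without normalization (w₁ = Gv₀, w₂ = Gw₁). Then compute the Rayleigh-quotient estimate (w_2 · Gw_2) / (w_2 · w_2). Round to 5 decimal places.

8.93382

w1 = Gv₀ = (2, 12, 0)
w2 = Gw1 = (30, 86, -52)
Gw2 = (418, 778, -362)
w2·Gw2 = 30·418 + 86·778 + (-52)·(-362) = 98272; w2·w2 = 30·30 + 86·86 + (-52)·(-52) = 11000
λ ≈ 98272/11000 = 8.93382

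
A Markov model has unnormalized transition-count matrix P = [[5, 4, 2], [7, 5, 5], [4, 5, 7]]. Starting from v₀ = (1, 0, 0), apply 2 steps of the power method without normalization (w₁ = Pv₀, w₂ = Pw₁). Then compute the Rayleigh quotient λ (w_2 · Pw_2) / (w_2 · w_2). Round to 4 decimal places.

λ ≈ 14.5802

w1 = Pv₀ = (5·1 + 4·0 + 2·0; 7·1 + 5·0 + 5·0; 4·1 + 5·0 + 7·0) = (5, 7, 4)
w2 = Pw1 = (5·5 + 4·7 + 2·4; 7·5 + 5·7 + 5·4; 4·5 + 5·7 + 7·4) = (61, 90, 83)
Pw2 = (831, 1292, 1275)
w2·Pw2 = 61·831 + 90·1292 + 83·1275 = 272796; w2·w2 = 61·61 + 90·90 + 83·83 = 18710
λ ≈ 272796/18710 = 14.5802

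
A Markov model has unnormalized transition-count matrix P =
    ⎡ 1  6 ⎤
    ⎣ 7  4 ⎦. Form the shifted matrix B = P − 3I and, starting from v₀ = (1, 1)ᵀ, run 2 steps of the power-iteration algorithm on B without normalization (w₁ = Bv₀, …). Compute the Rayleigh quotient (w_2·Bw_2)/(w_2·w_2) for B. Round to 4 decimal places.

5.8066

B = P − 3I has rows (-2, 6); (7, 1)
w1 = Bv₀ = ((-2)·1 + 6·1; 7·1 + 1·1) = (4, 8)
w2 = Bw1 = ((-2)·4 + 6·8; 7·4 + 1·8) = (40, 36)
Bw2 = (136, 316)
w2·Bw2 = 16816; w2·w2 = 2896; μ ≈ 16816/2896 = 5.8066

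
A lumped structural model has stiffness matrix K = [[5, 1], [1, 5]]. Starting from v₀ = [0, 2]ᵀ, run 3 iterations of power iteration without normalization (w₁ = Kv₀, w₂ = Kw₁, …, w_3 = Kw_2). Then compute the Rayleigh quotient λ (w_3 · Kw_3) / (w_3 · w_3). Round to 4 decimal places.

w1 = Kv₀ = (2, 10)
w2 = Kw1 = (20, 52)
w3 = Kw2 = (152, 280)
Kw3 = (1040, 1552)
w3·Kw3 = 152·1040 + 280·1552 = 592640; w3·w3 = 152·152 + 280·280 = 101504
λ ≈ 592640/101504 = 5.8386

5.8386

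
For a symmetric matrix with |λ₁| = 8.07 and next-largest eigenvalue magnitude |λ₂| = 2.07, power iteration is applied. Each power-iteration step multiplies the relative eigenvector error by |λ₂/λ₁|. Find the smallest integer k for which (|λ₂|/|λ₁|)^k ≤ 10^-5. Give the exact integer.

|λ₂/λ₁| = 2.07/8.07 = 0.25651
Need k ≥ ln(10^-5) / ln(0.25651) = -11.5129 / -1.3606 ≈ 8.462
Smallest integer k satisfying the bound: 9

9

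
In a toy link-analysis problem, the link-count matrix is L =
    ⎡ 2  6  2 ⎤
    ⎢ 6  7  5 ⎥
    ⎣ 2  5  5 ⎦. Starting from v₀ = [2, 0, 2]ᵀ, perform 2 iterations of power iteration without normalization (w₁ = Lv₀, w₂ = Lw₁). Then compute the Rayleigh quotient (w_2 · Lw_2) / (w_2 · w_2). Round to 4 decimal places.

14.0713

w1 = Lv₀ = (2·2 + 6·0 + 2·2; 6·2 + 7·0 + 5·2; 2·2 + 5·0 + 5·2) = (8, 22, 14)
w2 = Lw1 = (2·8 + 6·22 + 2·14; 6·8 + 7·22 + 5·14; 2·8 + 5·22 + 5·14) = (176, 272, 196)
Lw2 = (2376, 3940, 2692)
w2·Lw2 = 176·2376 + 272·3940 + 196·2692 = 2017488; w2·w2 = 176·176 + 272·272 + 196·196 = 143376
λ ≈ 2017488/143376 = 14.0713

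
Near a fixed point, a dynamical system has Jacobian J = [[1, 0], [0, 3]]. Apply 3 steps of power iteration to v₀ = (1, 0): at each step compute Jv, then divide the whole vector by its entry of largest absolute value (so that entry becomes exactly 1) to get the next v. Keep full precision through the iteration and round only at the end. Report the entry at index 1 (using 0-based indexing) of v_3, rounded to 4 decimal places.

0.0000

Jv0 = (1.00000, 0.00000); divide by 1.00000 → v1 = (1.00000, 0.00000)
Jv1 = (1.00000, 0.00000); divide by 1.00000 → v2 = (1.00000, 0.00000)
Jv2 = (1.00000, 0.00000); divide by 1.00000 → v3 = (1.00000, 0.00000)
Requested entry of v3: 0/1 = 0.0000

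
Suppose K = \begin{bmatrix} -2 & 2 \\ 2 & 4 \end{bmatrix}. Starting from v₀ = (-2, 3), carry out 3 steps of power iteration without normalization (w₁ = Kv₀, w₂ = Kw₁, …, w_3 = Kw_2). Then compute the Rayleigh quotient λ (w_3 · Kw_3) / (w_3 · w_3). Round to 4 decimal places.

4.2728

w1 = Kv₀ = (10, 8)
w2 = Kw1 = (-4, 52)
w3 = Kw2 = (112, 200)
Kw3 = (176, 1024)
w3·Kw3 = 112·176 + 200·1024 = 224512; w3·w3 = 112·112 + 200·200 = 52544
λ ≈ 224512/52544 = 4.2728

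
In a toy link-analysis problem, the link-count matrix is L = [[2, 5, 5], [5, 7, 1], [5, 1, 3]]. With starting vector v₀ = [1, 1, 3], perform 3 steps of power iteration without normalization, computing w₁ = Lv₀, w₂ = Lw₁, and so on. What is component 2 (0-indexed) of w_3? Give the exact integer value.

w1 = Lv₀ = (22, 15, 15)
w2 = Lw1 = (194, 230, 170)
w3 = Lw2 = (2388, 2750, 1710)
The requested component of w3 is 1710.

1710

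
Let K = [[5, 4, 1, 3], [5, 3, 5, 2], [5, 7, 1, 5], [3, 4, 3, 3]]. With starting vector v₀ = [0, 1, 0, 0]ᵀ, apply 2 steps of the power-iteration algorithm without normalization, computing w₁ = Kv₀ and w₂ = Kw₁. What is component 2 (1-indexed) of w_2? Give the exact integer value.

72

w1 = Kv₀ = (5·0 + 4·1 + 1·0 + 3·0; 5·0 + 3·1 + 5·0 + 2·0; 5·0 + 7·1 + 1·0 + 5·0; 3·0 + 4·1 + 3·0 + 3·0) = (4, 3, 7, 4)
w2 = Kw1 = (5·4 + 4·3 + 1·7 + 3·4; 5·4 + 3·3 + 5·7 + 2·4; 5·4 + 7·3 + 1·7 + 5·4; 3·4 + 4·3 + 3·7 + 3·4) = (51, 72, 68, 57)
The requested component of w2 is 72.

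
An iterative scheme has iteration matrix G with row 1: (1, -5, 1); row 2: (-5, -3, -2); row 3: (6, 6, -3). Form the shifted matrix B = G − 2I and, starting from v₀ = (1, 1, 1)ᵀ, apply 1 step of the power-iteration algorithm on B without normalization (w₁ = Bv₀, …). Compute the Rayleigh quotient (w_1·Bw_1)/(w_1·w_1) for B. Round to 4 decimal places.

-9.9587

B = G − 2I has rows (-1, -5, 1); (-5, -5, -2); (6, 6, -5)
w1 = Bv₀ = ((-1)·1 + (-5)·1 + 1·1; (-5)·1 + (-5)·1 + (-2)·1; 6·1 + 6·1 + (-5)·1) = (-5, -12, 7)
Bw1 = (72, 71, -137)
w1·Bw1 = -2171; w1·w1 = 218; μ ≈ -2171/218 = -9.9587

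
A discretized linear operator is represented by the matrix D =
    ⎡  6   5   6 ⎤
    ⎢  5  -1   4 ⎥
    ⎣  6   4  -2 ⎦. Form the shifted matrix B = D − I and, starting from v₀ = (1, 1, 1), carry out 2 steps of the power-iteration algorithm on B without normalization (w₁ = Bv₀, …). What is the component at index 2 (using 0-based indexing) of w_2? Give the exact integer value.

103

B = D − I has rows (5, 5, 6); (5, -2, 4); (6, 4, -3)
w1 = Bv₀ = (5·1 + 5·1 + 6·1; 5·1 + (-2)·1 + 4·1; 6·1 + 4·1 + (-3)·1) = (16, 7, 7)
w2 = Bw1 = (5·16 + 5·7 + 6·7; 5·16 + (-2)·7 + 4·7; 6·16 + 4·7 + (-3)·7) = (157, 94, 103)
Requested component of w2: 103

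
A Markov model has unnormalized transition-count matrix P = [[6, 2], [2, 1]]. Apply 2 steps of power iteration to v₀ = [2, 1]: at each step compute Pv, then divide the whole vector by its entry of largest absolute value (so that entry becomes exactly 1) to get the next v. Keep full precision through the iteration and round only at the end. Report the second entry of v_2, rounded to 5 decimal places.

0.35106

Pv0 = (14.000000, 5.000000); divide by 14.000000 → v1 = (1.000000, 0.357143)
Pv1 = (6.714286, 2.357143); divide by 6.714286 → v2 = (1.000000, 0.351064)
Requested entry of v2: 33/94 = 0.35106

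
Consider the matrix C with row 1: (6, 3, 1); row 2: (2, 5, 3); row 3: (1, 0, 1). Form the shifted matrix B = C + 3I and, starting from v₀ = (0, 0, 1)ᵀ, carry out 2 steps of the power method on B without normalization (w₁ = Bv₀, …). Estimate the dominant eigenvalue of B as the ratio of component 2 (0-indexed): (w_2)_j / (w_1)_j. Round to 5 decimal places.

μ ≈ 4.25000

B = C + 3I has rows (9, 3, 1); (2, 8, 3); (1, 0, 4)
w1 = Bv₀ = (9·0 + 3·0 + 1·1; 2·0 + 8·0 + 3·1; 1·0 + 0·0 + 4·1) = (1, 3, 4)
w2 = Bw1 = (9·1 + 3·3 + 1·4; 2·1 + 8·3 + 3·4; 1·1 + 0·3 + 4·4) = (22, 38, 17)
Ratio: 17/4 = 4.25000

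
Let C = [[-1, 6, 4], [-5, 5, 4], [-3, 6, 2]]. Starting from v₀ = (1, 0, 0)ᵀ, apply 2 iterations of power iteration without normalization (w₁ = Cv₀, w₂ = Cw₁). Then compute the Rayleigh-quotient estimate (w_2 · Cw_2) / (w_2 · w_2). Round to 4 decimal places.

λ ≈ 4.9663

w1 = Cv₀ = ((-1)·1 + 6·0 + 4·0; (-5)·1 + 5·0 + 4·0; (-3)·1 + 6·0 + 2·0) = (-1, -5, -3)
w2 = Cw1 = ((-1)·(-1) + 6·(-5) + 4·(-3); (-5)·(-1) + 5·(-5) + 4·(-3); (-3)·(-1) + 6·(-5) + 2·(-3)) = (-41, -32, -33)
Cw2 = (-283, -87, -135)
w2·Cw2 = (-41)·(-283) + (-32)·(-87) + (-33)·(-135) = 18842; w2·w2 = (-41)·(-41) + (-32)·(-32) + (-33)·(-33) = 3794
λ ≈ 18842/3794 = 4.9663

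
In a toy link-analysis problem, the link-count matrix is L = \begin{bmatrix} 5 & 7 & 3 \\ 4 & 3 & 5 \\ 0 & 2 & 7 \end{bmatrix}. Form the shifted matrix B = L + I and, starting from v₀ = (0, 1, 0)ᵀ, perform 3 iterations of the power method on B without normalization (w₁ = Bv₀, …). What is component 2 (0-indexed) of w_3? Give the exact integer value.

B = L + I has rows (6, 7, 3); (4, 4, 5); (0, 2, 8)
w1 = Bv₀ = (6·0 + 7·1 + 3·0; 4·0 + 4·1 + 5·0; 0·0 + 2·1 + 8·0) = (7, 4, 2)
w2 = Bw1 = (6·7 + 7·4 + 3·2; 4·7 + 4·4 + 5·2; 0·7 + 2·4 + 8·2) = (76, 54, 24)
w3 = Bw2 = (906, 640, 300)
Requested component of w3: 300

300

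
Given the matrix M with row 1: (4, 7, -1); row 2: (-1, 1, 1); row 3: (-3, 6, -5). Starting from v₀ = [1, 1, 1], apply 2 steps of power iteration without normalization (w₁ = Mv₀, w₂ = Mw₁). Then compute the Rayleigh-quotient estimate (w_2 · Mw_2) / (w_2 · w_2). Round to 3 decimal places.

w1 = Mv₀ = (10, 1, -2)
w2 = Mw1 = (49, -11, -14)
Mw2 = (133, -74, -143)
w2·Mw2 = 49·133 + (-11)·(-74) + (-14)·(-143) = 9333; w2·w2 = 49·49 + (-11)·(-11) + (-14)·(-14) = 2718
λ ≈ 9333/2718 = 3.434

3.434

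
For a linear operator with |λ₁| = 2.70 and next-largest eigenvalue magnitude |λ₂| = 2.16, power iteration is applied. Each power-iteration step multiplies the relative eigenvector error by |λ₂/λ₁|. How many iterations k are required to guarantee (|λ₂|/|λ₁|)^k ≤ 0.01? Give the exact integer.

|λ₂/λ₁| = 2.16/2.70 = 0.80000
Need k ≥ ln(0.01) / ln(0.80000) = -4.6052 / -0.2231 ≈ 20.638
Smallest integer k satisfying the bound: 21

21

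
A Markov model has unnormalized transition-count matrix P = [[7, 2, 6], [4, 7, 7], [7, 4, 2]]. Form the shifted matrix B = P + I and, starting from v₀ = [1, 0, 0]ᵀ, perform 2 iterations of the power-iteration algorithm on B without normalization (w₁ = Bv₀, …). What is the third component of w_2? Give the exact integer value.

93

B = P + I has rows (8, 2, 6); (4, 8, 7); (7, 4, 3)
w1 = Bv₀ = (8, 4, 7)
w2 = Bw1 = (114, 113, 93)
Requested component of w2: 93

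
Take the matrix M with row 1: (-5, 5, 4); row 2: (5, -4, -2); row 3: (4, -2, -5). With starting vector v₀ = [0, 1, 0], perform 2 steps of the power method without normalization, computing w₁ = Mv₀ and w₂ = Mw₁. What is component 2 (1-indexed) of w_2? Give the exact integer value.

45

w1 = Mv₀ = ((-5)·0 + 5·1 + 4·0; 5·0 + (-4)·1 + (-2)·0; 4·0 + (-2)·1 + (-5)·0) = (5, -4, -2)
w2 = Mw1 = ((-5)·5 + 5·(-4) + 4·(-2); 5·5 + (-4)·(-4) + (-2)·(-2); 4·5 + (-2)·(-4) + (-5)·(-2)) = (-53, 45, 38)
The requested component of w2 is 45.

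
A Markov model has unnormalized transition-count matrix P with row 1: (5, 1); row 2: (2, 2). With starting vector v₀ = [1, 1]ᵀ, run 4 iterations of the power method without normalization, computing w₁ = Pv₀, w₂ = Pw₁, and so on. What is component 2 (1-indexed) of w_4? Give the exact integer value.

w1 = Pv₀ = (5·1 + 1·1; 2·1 + 2·1) = (6, 4)
w2 = Pw1 = (5·6 + 1·4; 2·6 + 2·4) = (34, 20)
w3 = Pw2 = (190, 108)
w4 = Pw3 = (1058, 596)
The requested component of w4 is 596.

596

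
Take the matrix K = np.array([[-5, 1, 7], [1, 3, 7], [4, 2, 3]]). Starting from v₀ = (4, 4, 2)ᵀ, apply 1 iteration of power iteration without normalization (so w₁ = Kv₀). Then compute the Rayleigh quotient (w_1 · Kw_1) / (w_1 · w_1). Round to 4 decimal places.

7.0399

w1 = Kv₀ = ((-5)·4 + 1·4 + 7·2; 1·4 + 3·4 + 7·2; 4·4 + 2·4 + 3·2) = (-2, 30, 30)
Kw1 = (250, 298, 142)
w1·Kw1 = (-2)·250 + 30·298 + 30·142 = 12700; w1·w1 = (-2)·(-2) + 30·30 + 30·30 = 1804
λ ≈ 12700/1804 = 7.0399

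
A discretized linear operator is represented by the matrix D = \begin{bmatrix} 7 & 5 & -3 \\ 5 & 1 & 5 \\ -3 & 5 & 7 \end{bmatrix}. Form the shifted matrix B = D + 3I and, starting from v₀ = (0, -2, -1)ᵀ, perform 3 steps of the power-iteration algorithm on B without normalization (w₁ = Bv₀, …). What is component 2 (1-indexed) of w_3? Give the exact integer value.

B = D + 3I has rows (10, 5, -3); (5, 4, 5); (-3, 5, 10)
w1 = Bv₀ = (10·0 + 5·(-2) + (-3)·(-1); 5·0 + 4·(-2) + 5·(-1); (-3)·0 + 5·(-2) + 10·(-1)) = (-7, -13, -20)
w2 = Bw1 = (10·(-7) + 5·(-13) + (-3)·(-20); 5·(-7) + 4·(-13) + 5·(-20); (-3)·(-7) + 5·(-13) + 10·(-20)) = (-75, -187, -244)
w3 = Bw2 = (-953, -2343, -3150)
Requested component of w3: -2343

-2343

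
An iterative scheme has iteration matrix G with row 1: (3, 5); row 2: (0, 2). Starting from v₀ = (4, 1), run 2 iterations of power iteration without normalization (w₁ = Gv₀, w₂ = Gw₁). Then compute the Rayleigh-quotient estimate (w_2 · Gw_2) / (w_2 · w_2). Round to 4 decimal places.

λ ≈ 3.3222

w1 = Gv₀ = (3·4 + 5·1; 0·4 + 2·1) = (17, 2)
w2 = Gw1 = (3·17 + 5·2; 0·17 + 2·2) = (61, 4)
Gw2 = (203, 8)
w2·Gw2 = 61·203 + 4·8 = 12415; w2·w2 = 61·61 + 4·4 = 3737
λ ≈ 12415/3737 = 3.3222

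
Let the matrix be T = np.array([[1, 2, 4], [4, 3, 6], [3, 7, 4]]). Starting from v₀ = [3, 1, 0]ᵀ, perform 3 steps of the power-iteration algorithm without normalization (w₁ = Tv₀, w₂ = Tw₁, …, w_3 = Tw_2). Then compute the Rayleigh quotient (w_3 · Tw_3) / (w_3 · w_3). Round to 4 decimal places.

λ ≈ 11.9499

w1 = Tv₀ = (1·3 + 2·1 + 4·0; 4·3 + 3·1 + 6·0; 3·3 + 7·1 + 4·0) = (5, 15, 16)
w2 = Tw1 = (1·5 + 2·15 + 4·16; 4·5 + 3·15 + 6·16; 3·5 + 7·15 + 4·16) = (99, 161, 184)
w3 = Tw2 = (1157, 1983, 2160)
Tw3 = (13763, 23537, 25992)
w3·Tw3 = 1157·13763 + 1983·23537 + 2160·25992 = 118740382; w3·w3 = 1157·1157 + 1983·1983 + 2160·2160 = 9936538
λ ≈ 118740382/9936538 = 11.9499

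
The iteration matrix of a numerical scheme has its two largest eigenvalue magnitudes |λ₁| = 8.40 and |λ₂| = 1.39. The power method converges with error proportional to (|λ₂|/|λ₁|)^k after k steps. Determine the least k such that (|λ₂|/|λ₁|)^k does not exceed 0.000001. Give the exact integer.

|λ₂/λ₁| = 1.39/8.40 = 0.16548
Need k ≥ ln(0.000001) / ln(0.16548) = -13.8155 / -1.7989 ≈ 7.680
Smallest integer k satisfying the bound: 8

8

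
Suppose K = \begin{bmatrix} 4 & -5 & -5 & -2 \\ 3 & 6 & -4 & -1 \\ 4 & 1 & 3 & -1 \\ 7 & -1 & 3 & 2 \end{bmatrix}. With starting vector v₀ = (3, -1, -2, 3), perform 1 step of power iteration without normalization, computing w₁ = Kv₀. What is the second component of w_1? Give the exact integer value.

w1 = Kv₀ = (4·3 + (-5)·(-1) + (-5)·(-2) + (-2)·3; 3·3 + 6·(-1) + (-4)·(-2) + (-1)·3; 4·3 + 1·(-1) + 3·(-2) + (-1)·3; 7·3 + (-1)·(-1) + 3·(-2) + 2·3) = (21, 8, 2, 22)
The requested component of w1 is 8.

8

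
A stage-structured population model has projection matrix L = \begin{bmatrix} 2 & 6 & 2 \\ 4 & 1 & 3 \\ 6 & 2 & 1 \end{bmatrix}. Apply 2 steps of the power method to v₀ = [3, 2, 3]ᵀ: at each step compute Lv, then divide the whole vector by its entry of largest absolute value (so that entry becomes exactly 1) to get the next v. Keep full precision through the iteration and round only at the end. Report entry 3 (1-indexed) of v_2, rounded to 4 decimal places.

0.9110

Lv0 = (24.00000, 23.00000, 25.00000); divide by 25.00000 → v1 = (0.96000, 0.92000, 1.00000)
Lv1 = (9.44000, 7.76000, 8.60000); divide by 9.44000 → v2 = (1.00000, 0.82203, 0.91102)
Requested entry of v2: 215/236 = 0.9110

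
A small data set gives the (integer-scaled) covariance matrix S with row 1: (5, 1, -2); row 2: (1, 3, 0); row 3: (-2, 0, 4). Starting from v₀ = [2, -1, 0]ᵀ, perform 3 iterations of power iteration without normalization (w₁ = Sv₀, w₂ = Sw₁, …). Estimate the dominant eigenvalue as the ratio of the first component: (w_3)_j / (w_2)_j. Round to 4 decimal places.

λ ≈ 6.4231

w1 = Sv₀ = (9, -1, -4)
w2 = Sw1 = (52, 6, -34)
w3 = Sw2 = (334, 70, -240)
Ratio at component: 334 / 52 = 6.4231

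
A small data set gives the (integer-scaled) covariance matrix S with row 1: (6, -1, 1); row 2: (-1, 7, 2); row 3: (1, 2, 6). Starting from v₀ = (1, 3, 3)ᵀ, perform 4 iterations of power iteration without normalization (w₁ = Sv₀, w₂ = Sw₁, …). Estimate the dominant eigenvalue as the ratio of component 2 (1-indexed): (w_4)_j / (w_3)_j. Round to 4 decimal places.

w1 = Sv₀ = (6, 26, 25)
w2 = Sw1 = (35, 226, 208)
w3 = Sw2 = (192, 1963, 1735)
w4 = Sw3 = (924, 17019, 14528)
Ratio at component: 17019 / 1963 = 8.6699

λ ≈ 8.6699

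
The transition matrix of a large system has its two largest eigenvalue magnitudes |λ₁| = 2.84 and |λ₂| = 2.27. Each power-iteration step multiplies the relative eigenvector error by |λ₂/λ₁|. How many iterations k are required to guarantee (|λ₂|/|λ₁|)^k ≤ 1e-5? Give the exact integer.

|λ₂/λ₁| = 2.27/2.84 = 0.79930
Need k ≥ ln(1e-5) / ln(0.79930) = -11.5129 / -0.2240 ≈ 51.391
Smallest integer k satisfying the bound: 52

52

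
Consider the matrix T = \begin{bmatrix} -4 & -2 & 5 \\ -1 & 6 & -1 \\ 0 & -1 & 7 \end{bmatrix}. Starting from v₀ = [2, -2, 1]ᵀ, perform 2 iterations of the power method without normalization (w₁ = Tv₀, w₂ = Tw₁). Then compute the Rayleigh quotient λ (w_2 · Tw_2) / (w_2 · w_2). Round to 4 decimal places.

w1 = Tv₀ = ((-4)·2 + (-2)·(-2) + 5·1; (-1)·2 + 6·(-2) + (-1)·1; 0·2 + (-1)·(-2) + 7·1) = (1, -15, 9)
w2 = Tw1 = ((-4)·1 + (-2)·(-15) + 5·9; (-1)·1 + 6·(-15) + (-1)·9; 0·1 + (-1)·(-15) + 7·9) = (71, -100, 78)
Tw2 = (306, -749, 646)
w2·Tw2 = 71·306 + (-100)·(-749) + 78·646 = 147014; w2·w2 = 71·71 + (-100)·(-100) + 78·78 = 21125
λ ≈ 147014/21125 = 6.9592

λ ≈ 6.9592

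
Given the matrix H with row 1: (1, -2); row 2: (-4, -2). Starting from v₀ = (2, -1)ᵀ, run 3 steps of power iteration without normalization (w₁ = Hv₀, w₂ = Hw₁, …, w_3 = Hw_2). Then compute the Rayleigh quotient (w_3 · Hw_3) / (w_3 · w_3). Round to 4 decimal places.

0.6379

w1 = Hv₀ = (1·2 + (-2)·(-1); (-4)·2 + (-2)·(-1)) = (4, -6)
w2 = Hw1 = (1·4 + (-2)·(-6); (-4)·4 + (-2)·(-6)) = (16, -4)
w3 = Hw2 = (24, -56)
Hw3 = (136, 16)
w3·Hw3 = 24·136 + (-56)·16 = 2368; w3·w3 = 24·24 + (-56)·(-56) = 3712
λ ≈ 2368/3712 = 0.6379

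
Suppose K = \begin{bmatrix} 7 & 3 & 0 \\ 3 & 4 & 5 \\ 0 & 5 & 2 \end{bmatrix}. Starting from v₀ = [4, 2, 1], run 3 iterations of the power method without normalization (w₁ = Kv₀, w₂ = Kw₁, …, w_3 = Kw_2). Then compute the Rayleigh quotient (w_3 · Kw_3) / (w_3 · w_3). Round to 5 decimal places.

w1 = Kv₀ = (7·4 + 3·2 + 0·1; 3·4 + 4·2 + 5·1; 0·4 + 5·2 + 2·1) = (34, 25, 12)
w2 = Kw1 = (7·34 + 3·25 + 0·12; 3·34 + 4·25 + 5·12; 0·34 + 5·25 + 2·12) = (313, 262, 149)
w3 = Kw2 = (2977, 2732, 1608)
Kw3 = (29035, 27899, 16876)
w3·Kw3 = 2977·29035 + 2732·27899 + 1608·16876 = 189793871; w3·w3 = 2977·2977 + 2732·2732 + 1608·1608 = 18912017
λ ≈ 189793871/18912017 = 10.03562

10.03562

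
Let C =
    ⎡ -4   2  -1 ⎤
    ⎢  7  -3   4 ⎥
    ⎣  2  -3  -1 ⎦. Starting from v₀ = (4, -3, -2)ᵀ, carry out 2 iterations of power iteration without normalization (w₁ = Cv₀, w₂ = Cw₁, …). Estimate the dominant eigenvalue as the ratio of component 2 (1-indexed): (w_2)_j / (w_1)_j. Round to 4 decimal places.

-5.2069

w1 = Cv₀ = ((-4)·4 + 2·(-3) + (-1)·(-2); 7·4 + (-3)·(-3) + 4·(-2); 2·4 + (-3)·(-3) + (-1)·(-2)) = (-20, 29, 19)
w2 = Cw1 = ((-4)·(-20) + 2·29 + (-1)·19; 7·(-20) + (-3)·29 + 4·19; 2·(-20) + (-3)·29 + (-1)·19) = (119, -151, -146)
Ratio at component: -151 / 29 = -5.2069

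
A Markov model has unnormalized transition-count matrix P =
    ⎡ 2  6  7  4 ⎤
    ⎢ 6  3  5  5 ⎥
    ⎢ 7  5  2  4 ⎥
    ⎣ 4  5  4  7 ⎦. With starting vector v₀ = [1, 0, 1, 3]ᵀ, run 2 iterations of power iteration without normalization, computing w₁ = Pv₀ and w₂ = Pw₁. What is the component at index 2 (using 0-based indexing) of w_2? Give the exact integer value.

w1 = Pv₀ = (21, 26, 21, 29)
w2 = Pw1 = (461, 454, 435, 501)
The requested component of w2 is 435.

435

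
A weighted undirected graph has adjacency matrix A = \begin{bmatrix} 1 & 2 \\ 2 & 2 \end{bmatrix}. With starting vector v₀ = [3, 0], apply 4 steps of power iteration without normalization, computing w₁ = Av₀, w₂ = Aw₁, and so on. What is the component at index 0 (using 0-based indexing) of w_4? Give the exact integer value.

183

w1 = Av₀ = (1·3 + 2·0; 2·3 + 2·0) = (3, 6)
w2 = Aw1 = (1·3 + 2·6; 2·3 + 2·6) = (15, 18)
w3 = Aw2 = (51, 66)
w4 = Aw3 = (183, 234)
The requested component of w4 is 183.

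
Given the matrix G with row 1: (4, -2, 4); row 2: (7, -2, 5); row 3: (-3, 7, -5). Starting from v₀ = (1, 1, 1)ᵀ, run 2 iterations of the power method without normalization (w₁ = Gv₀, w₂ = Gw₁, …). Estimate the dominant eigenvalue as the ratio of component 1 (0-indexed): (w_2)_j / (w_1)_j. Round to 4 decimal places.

w1 = Gv₀ = (4·1 + (-2)·1 + 4·1; 7·1 + (-2)·1 + 5·1; (-3)·1 + 7·1 + (-5)·1) = (6, 10, -1)
w2 = Gw1 = (4·6 + (-2)·10 + 4·(-1); 7·6 + (-2)·10 + 5·(-1); (-3)·6 + 7·10 + (-5)·(-1)) = (0, 17, 57)
Ratio at component: 17 / 10 = 1.7000

1.7000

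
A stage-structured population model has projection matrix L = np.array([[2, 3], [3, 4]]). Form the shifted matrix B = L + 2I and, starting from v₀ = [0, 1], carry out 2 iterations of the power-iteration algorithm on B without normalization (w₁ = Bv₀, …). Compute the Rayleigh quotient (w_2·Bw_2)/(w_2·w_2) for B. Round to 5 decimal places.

μ ≈ 8.15385

B = L + 2I has rows (4, 3); (3, 6)
w1 = Bv₀ = (3, 6)
w2 = Bw1 = (30, 45)
Bw2 = (255, 360)
w2·Bw2 = 23850; w2·w2 = 2925; μ ≈ 23850/2925 = 8.15385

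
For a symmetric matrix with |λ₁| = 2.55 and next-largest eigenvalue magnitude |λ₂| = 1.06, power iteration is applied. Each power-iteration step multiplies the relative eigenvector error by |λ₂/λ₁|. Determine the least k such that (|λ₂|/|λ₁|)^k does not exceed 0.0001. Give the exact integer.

|λ₂/λ₁| = 1.06/2.55 = 0.41569
Need k ≥ ln(0.0001) / ln(0.41569) = -9.2103 / -0.8778 ≈ 10.492
Smallest integer k satisfying the bound: 11

11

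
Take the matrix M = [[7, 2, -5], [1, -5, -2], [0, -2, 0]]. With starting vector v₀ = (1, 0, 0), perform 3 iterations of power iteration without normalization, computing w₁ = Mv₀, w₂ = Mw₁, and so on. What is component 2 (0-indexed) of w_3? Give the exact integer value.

w1 = Mv₀ = (7·1 + 2·0 + (-5)·0; 1·1 + (-5)·0 + (-2)·0; 0·1 + (-2)·0 + 0·0) = (7, 1, 0)
w2 = Mw1 = (7·7 + 2·1 + (-5)·0; 1·7 + (-5)·1 + (-2)·0; 0·7 + (-2)·1 + 0·0) = (51, 2, -2)
w3 = Mw2 = (371, 45, -4)
The requested component of w3 is -4.

-4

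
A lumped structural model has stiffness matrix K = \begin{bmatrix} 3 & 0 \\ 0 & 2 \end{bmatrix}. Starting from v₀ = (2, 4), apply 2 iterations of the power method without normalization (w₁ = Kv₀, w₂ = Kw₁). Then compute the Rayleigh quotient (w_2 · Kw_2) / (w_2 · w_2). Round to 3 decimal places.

w1 = Kv₀ = (6, 8)
w2 = Kw1 = (18, 16)
Kw2 = (54, 32)
w2·Kw2 = 18·54 + 16·32 = 1484; w2·w2 = 18·18 + 16·16 = 580
λ ≈ 1484/580 = 2.559

2.559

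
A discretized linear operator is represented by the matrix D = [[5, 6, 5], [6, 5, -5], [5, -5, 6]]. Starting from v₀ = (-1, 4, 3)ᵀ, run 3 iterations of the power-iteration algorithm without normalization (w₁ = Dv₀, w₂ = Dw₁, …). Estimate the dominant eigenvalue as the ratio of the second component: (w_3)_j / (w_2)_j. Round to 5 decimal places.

λ ≈ 5.46581

w1 = Dv₀ = (34, -1, -7)
w2 = Dw1 = (129, 234, 133)
w3 = Dw2 = (2714, 1279, 273)
Ratio at component: 1279 / 234 = 5.46581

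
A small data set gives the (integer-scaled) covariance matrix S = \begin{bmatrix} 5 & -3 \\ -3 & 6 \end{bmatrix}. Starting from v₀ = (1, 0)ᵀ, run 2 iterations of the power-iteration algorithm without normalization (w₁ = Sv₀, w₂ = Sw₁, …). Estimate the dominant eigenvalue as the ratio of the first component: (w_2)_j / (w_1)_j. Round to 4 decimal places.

6.8000

w1 = Sv₀ = (5, -3)
w2 = Sw1 = (34, -33)
Ratio at component: 34 / 5 = 6.8000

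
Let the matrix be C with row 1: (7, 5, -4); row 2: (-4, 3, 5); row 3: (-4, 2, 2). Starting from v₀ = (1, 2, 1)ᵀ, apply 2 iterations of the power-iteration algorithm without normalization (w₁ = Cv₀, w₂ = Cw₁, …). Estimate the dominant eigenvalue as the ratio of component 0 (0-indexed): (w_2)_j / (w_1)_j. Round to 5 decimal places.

λ ≈ 9.07692

w1 = Cv₀ = (13, 7, 2)
w2 = Cw1 = (118, -21, -34)
Ratio at component: 118 / 13 = 9.07692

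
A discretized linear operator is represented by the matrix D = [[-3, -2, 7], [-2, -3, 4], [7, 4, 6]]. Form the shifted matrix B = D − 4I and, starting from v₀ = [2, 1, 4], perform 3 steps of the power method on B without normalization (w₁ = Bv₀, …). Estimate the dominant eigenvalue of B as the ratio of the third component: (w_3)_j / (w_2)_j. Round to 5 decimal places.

B = D − 4I has rows (-7, -2, 7); (-2, -7, 4); (7, 4, 2)
w1 = Bv₀ = (12, 5, 26)
w2 = Bw1 = (88, 45, 156)
w3 = Bw2 = (386, 133, 1108)
Ratio: 1108/156 = 7.10256

7.10256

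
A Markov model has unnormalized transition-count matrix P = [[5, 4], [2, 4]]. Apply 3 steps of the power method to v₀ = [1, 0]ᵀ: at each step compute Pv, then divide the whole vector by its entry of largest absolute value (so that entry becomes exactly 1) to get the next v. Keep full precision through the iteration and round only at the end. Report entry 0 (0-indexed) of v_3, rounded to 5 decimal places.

Pv0 = (5.000000, 2.000000); divide by 5.000000 → v1 = (1.000000, 0.400000)
Pv1 = (6.600000, 3.600000); divide by 6.600000 → v2 = (1.000000, 0.545455)
Pv2 = (7.181818, 4.181818); divide by 7.181818 → v3 = (1.000000, 0.582278)
Requested entry of v3: 237/237 = 1.00000

1.00000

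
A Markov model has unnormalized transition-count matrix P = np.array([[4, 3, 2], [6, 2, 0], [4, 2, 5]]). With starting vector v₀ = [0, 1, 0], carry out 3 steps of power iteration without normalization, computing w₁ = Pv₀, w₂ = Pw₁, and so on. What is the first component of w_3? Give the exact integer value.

206

w1 = Pv₀ = (3, 2, 2)
w2 = Pw1 = (22, 22, 26)
w3 = Pw2 = (206, 176, 262)
The requested component of w3 is 206.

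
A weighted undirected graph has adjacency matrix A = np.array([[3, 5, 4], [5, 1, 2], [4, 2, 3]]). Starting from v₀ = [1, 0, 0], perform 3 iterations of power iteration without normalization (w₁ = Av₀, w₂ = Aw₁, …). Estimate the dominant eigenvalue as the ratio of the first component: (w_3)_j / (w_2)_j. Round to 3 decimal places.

8.520

w1 = Av₀ = (3, 5, 4)
w2 = Aw1 = (50, 28, 34)
w3 = Aw2 = (426, 346, 358)
Ratio at component: 426 / 50 = 8.520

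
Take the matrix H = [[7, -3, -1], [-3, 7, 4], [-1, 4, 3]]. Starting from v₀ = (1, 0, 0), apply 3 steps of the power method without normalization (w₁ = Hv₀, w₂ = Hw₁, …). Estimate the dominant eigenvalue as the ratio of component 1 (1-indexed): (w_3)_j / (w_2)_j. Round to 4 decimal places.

w1 = Hv₀ = (7, -3, -1)
w2 = Hw1 = (59, -46, -22)
w3 = Hw2 = (573, -587, -309)
Ratio at component: 573 / 59 = 9.7119

9.7119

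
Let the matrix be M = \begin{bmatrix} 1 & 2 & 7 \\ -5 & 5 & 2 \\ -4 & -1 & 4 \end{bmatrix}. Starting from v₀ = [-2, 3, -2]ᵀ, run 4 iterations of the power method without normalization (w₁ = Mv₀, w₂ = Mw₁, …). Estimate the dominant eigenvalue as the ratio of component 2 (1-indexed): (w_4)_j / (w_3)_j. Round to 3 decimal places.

w1 = Mv₀ = (1·(-2) + 2·3 + 7·(-2); (-5)·(-2) + 5·3 + 2·(-2); (-4)·(-2) + (-1)·3 + 4·(-2)) = (-10, 21, -3)
w2 = Mw1 = (1·(-10) + 2·21 + 7·(-3); (-5)·(-10) + 5·21 + 2·(-3); (-4)·(-10) + (-1)·21 + 4·(-3)) = (11, 149, 7)
w3 = Mw2 = (358, 704, -165)
w4 = Mw3 = (611, 1400, -2796)
Ratio at component: 1400 / 704 = 1.989

λ ≈ 1.989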